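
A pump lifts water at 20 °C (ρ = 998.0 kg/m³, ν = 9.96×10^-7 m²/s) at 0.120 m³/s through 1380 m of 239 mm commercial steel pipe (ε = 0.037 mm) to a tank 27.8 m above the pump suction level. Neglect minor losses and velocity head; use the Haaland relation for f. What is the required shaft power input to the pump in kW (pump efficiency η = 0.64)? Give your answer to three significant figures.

P_shaft ≈ 107 kW

V = 4Q/(πD²) = 2.675 m/s; Re = 6.42×10^5; ε/D = 1.55×10^-4; f = 0.01452
h_f = f(L/D)V²/2g = 30.58 m
Total head H = z + h_f = 27.8 + 30.58 = 58.38 m
P_hyd = ρgQH = 998.0·9.81·0.120·58.38 = 68.59 kW
P_shaft = P_hyd/η = 68.59/0.64 = 107.2 kW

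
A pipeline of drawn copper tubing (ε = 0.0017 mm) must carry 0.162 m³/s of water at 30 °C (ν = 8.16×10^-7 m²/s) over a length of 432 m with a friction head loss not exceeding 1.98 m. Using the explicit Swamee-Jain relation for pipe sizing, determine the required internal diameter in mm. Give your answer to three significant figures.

Swamee-Jain (Type III): D = 0.66·[ε^1.25·(LQ²/(gh_f))^4.75 + ν·Q^9.4·(L/(gh_f))^5.2]^0.04
LQ²/(gh_f) = 0.5837; L/(gh_f) = 22.24
Term 1 = ε^1.25·(…)^4.75 = 4.76×10^-9; Term 2 = ν·Q^9.4·(…)^5.2 = 3.06×10^-7
D = 0.66·(4.76×10^-9 + 3.06×10^-7)^0.04 = 0.3625 m = 362 mm
Check: V = 1.57 m/s, Re = 6.97×10^5, f = 0.01244, h_f = 1.86 m ≈ 1.98 m ✓

D ≈ 362 mm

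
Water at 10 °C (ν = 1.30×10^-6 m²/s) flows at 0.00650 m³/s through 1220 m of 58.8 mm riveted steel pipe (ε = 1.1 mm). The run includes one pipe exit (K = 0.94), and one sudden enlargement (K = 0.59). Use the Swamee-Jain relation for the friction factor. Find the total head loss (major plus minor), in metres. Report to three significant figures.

H_L ≈ 291 m

V = 4Q/(πD²) = 2.394 m/s; V²/2g = 0.2920 m
Re = 1.08×10^5, ε/D = 0.0187 → f = 0.04801 (Swamee-Jain)
Major: h_f = f(L/D)·V²/2g = 0.04801·20748·0.2920 = 290.9 m
Minor: ΣK = 1.53; h_m = ΣK·V²/2g = 0.4468 m
Total H_L = 290.9 + 0.4468 = 291.4 m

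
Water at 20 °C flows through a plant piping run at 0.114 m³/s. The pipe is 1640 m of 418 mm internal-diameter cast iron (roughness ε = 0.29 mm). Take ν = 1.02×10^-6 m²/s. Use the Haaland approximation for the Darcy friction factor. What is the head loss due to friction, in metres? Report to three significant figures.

V = 4Q/(πD²) = 4·0.114/(π·0.418²) = 0.8307 m/s
Re = VD/ν = 0.8307·0.418/1.02×10^-6 = 3.40×10^5 → turbulent
ε/D = 0.29/418 = 6.94×10^-4
Haaland: f = 0.01900
h_f = f(L/D)V²/(2g) = 0.01900·(1640/0.418)·0.8307²/(2·9.81) = 2.622 m

h_f ≈ 2.62 m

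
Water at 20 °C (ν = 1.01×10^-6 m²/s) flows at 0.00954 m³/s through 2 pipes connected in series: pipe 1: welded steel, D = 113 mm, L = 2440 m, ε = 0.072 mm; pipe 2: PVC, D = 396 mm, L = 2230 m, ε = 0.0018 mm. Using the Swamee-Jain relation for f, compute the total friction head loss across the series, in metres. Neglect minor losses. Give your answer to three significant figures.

Pipe 1: V = 0.9513 m/s, Re = 1.06×10^5, ε/D = 6.37×10^-4, f = 0.02084, h_1 = f(L/D)V²/2g = 20.75 m
Pipe 2: V = 0.07746 m/s, Re = 3.04×10^4, ε/D = 4.55×10^-6, f = 0.02332, h_2 = f(L/D)V²/2g = 0.04016 m
Series → Q common, losses add: H = Σh = 20.79 m

H ≈ 20.8 m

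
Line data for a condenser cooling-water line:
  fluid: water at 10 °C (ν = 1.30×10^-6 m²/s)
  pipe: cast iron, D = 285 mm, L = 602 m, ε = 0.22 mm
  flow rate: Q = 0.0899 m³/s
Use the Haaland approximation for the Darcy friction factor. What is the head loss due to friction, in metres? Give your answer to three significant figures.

V = 4Q/(πD²) = 4·0.0899/(π·0.285²) = 1.409 m/s
Re = VD/ν = 1.409·0.285/1.30×10^-6 = 3.09×10^5 → turbulent
ε/D = 0.22/285 = 7.72×10^-4
Haaland: f = 0.01947
h_f = f(L/D)V²/(2g) = 0.01947·(602/0.285)·1.409²/(2·9.81) = 4.164 m

h_f ≈ 4.16 m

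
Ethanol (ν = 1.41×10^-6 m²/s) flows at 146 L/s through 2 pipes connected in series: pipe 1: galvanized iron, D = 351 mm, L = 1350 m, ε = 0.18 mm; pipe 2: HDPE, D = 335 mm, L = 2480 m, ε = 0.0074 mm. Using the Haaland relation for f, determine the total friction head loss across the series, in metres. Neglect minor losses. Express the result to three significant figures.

H ≈ 22.3 m

Pipe 1: V = 1.509 m/s, Re = 3.76×10^5, ε/D = 5.13×10^-4, f = 0.01791, h_1 = f(L/D)V²/2g = 7.992 m
Pipe 2: V = 1.656 m/s, Re = 3.94×10^5, ε/D = 2.21×10^-5, f = 0.01386, h_2 = f(L/D)V²/2g = 14.35 m
Series → Q common, losses add: H = Σh = 22.34 m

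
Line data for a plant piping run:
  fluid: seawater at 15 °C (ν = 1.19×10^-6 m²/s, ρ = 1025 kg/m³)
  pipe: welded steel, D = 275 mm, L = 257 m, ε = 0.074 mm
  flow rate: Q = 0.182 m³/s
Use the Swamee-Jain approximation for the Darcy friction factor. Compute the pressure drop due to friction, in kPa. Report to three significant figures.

V = 4Q/(πD²) = 4·0.182/(π·0.275²) = 3.064 m/s
Re = VD/ν = 3.064·0.275/1.19×10^-6 = 7.08×10^5 → turbulent
ε/D = 0.074/275 = 2.69×10^-4
Swamee-Jain: f = 0.01576
h_f = f(L/D)V²/(2g) = 0.01576·(257/0.275)·3.064²/(2·9.81) = 7.046 m
Δp = ρg·h_f = 1025·9.81·7.046 = 70.85 kPa

Δp ≈ 70.9 kPa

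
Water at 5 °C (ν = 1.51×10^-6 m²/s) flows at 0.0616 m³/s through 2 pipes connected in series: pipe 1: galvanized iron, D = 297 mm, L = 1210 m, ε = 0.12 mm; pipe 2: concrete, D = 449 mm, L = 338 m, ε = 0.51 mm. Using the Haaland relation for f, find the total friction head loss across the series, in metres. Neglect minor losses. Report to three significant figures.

Pipe 1: V = 0.8892 m/s, Re = 1.75×10^5, ε/D = 4.04×10^-4, f = 0.01836, h_1 = f(L/D)V²/2g = 3.015 m
Pipe 2: V = 0.3890 m/s, Re = 1.16×10^5, ε/D = 0.00114, f = 0.02217, h_2 = f(L/D)V²/2g = 0.1288 m
Series → Q common, losses add: H = Σh = 3.143 m

H ≈ 3.14 m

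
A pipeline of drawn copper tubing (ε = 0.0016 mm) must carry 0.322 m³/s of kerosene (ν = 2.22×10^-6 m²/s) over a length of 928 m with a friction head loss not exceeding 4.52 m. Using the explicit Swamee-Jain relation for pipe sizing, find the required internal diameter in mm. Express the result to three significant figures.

Swamee-Jain (Type III): D = 0.66·[ε^1.25·(LQ²/(gh_f))^4.75 + ν·Q^9.4·(L/(gh_f))^5.2]^0.04
LQ²/(gh_f) = 2.170; L/(gh_f) = 20.93
Term 1 = ε^1.25·(…)^4.75 = 2.26×10^-6; Term 2 = ν·Q^9.4·(…)^5.2 = 3.87×10^-4
D = 0.66·(2.26×10^-6 + 3.87×10^-4)^0.04 = 0.4821 m = 482 mm
Check: V = 1.76 m/s, Re = 3.83×10^5, f = 0.01378, h_f = 4.21 m ≈ 4.52 m ✓

D ≈ 482 mm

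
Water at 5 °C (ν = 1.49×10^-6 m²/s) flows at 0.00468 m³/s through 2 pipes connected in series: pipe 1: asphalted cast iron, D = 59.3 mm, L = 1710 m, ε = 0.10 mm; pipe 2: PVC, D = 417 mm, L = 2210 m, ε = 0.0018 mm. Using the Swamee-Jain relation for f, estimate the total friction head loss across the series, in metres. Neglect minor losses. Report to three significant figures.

H ≈ 107 m

Pipe 1: V = 1.695 m/s, Re = 6.74×10^4, ε/D = 0.00169, f = 0.02526, h_1 = f(L/D)V²/2g = 106.6 m
Pipe 2: V = 0.03427 m/s, Re = 9590, ε/D = 4.32×10^-6, f = 0.03134, h_2 = f(L/D)V²/2g = 0.009941 m
Series → Q common, losses add: H = Σh = 106.6 m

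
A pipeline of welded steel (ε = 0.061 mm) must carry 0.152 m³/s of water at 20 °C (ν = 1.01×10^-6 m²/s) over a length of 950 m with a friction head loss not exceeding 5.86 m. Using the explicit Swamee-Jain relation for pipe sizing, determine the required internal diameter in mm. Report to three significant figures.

Swamee-Jain (Type III): D = 0.66·[ε^1.25·(LQ²/(gh_f))^4.75 + ν·Q^9.4·(L/(gh_f))^5.2]^0.04
LQ²/(gh_f) = 0.3818; L/(gh_f) = 16.53
Term 1 = ε^1.25·(…)^4.75 = 5.56×10^-8; Term 2 = ν·Q^9.4·(…)^5.2 = 4.45×10^-8
D = 0.66·(5.56×10^-8 + 4.45×10^-8)^0.04 = 0.3464 m = 346 mm
Check: V = 1.61 m/s, Re = 5.53×10^5, f = 0.01515, h_f = 5.51 m ≈ 5.86 m ✓

D ≈ 346 mm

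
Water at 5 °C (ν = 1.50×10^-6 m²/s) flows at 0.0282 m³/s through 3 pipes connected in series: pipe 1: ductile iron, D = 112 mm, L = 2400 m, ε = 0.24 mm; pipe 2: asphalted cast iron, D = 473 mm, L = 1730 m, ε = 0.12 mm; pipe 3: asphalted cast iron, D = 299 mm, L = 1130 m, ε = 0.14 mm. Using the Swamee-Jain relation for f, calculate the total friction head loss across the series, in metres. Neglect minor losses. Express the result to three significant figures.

H ≈ 223 m

Pipe 1: V = 2.862 m/s, Re = 2.14×10^5, ε/D = 0.00214, f = 0.02482, h_1 = f(L/D)V²/2g = 222.1 m
Pipe 2: V = 0.1605 m/s, Re = 5.06×10^4, ε/D = 2.54×10^-4, f = 0.02170, h_2 = f(L/D)V²/2g = 0.1042 m
Pipe 3: V = 0.4016 m/s, Re = 8.01×10^4, ε/D = 4.68×10^-4, f = 0.02091, h_3 = f(L/D)V²/2g = 0.6496 m
Series → Q common, losses add: H = Σh = 222.9 m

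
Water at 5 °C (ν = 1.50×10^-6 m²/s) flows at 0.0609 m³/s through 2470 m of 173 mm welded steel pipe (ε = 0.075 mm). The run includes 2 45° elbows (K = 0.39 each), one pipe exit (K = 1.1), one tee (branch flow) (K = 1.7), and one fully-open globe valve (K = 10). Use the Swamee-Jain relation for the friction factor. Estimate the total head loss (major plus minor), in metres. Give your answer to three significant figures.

H_L ≈ 92.3 m

V = 4Q/(πD²) = 2.591 m/s; V²/2g = 0.3421 m
Re = 2.99×10^5, ε/D = 4.34×10^-4 → f = 0.01794 (Swamee-Jain)
Major: h_f = f(L/D)·V²/2g = 0.01794·14277·0.3421 = 87.63 m
Minor: ΣK = 13.6; h_m = ΣK·V²/2g = 4.646 m
Total H_L = 87.63 + 4.646 = 92.28 m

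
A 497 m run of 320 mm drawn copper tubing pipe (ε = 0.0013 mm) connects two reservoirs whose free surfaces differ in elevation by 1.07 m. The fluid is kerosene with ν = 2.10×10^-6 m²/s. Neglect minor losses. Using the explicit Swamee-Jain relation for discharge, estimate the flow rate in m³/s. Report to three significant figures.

Q ≈ 0.0719 m³/s

Swamee-Jain (Type II): Q = -0.965·√(gD⁵h_f/L)·ln[ε/(3.7D) + √(3.17ν²L/(gD³h_f))]
√(gD⁵h_f/L) = √(9.81·0.320⁵·1.07/497) = 0.008418
ε/(3.7D) = 1.10×10^-6; √(3.17ν²L/(gD³h_f)) = 1.42×10^-4
Q = -0.965·0.008418·ln(1.432×10^-4) = 0.07190 m³/s
Check: V = 0.894 m/s, Re = 1.36×10^5, f = 0.01679, h_f = 1.06 m ≈ 1.07 m ✓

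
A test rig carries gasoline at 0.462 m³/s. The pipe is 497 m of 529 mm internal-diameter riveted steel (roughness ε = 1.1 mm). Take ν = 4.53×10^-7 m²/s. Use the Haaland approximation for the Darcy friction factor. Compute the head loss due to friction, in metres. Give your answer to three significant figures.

V = 4Q/(πD²) = 4·0.462/(π·0.529²) = 2.102 m/s
Re = VD/ν = 2.102·0.529/4.53×10^-7 = 2.45×10^6 → turbulent
ε/D = 1.1/529 = 0.00208
Haaland: f = 0.02378
h_f = f(L/D)V²/(2g) = 0.02378·(497/0.529)·2.102²/(2·9.81) = 5.031 m

h_f ≈ 5.03 m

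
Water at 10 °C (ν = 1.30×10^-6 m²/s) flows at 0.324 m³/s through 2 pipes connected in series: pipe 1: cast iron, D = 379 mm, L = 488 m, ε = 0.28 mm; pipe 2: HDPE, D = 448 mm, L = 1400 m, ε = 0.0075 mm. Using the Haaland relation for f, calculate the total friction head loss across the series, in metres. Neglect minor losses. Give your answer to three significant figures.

H ≈ 18.6 m

Pipe 1: V = 2.872 m/s, Re = 8.37×10^5, ε/D = 7.39×10^-4, f = 0.01870, h_1 = f(L/D)V²/2g = 10.12 m
Pipe 2: V = 2.055 m/s, Re = 7.08×10^5, ε/D = 1.67×10^-5, f = 0.01253, h_2 = f(L/D)V²/2g = 8.435 m
Series → Q common, losses add: H = Σh = 18.55 m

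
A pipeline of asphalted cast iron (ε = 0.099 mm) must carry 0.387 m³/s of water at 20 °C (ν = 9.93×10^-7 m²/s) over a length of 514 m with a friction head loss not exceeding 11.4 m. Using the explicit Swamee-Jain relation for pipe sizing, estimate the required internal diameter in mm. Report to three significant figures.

D ≈ 391 mm

Swamee-Jain (Type III): D = 0.66·[ε^1.25·(LQ²/(gh_f))^4.75 + ν·Q^9.4·(L/(gh_f))^5.2]^0.04
LQ²/(gh_f) = 0.6884; L/(gh_f) = 4.596
Term 1 = ε^1.25·(…)^4.75 = 1.68×10^-6; Term 2 = ν·Q^9.4·(…)^5.2 = 3.68×10^-7
D = 0.66·(1.68×10^-6 + 3.68×10^-7)^0.04 = 0.3908 m = 391 mm
Check: V = 3.23 m/s, Re = 1.27×10^6, f = 0.01516, h_f = 10.6 m ≈ 11.4 m ✓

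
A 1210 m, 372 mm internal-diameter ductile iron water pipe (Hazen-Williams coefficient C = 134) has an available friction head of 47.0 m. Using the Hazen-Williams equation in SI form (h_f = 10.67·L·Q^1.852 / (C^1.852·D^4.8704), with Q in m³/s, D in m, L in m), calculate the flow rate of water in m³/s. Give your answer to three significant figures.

Rearranging: Q = [h_f·C^1.852·D^4.8704 / (10.67·L)]^(1/1.852)
Q = [47.0·134^1.852·0.372^4.8704 / (10.67·1210)]^0.540 = 0.4796 m³/s

Q ≈ 0.480 m³/s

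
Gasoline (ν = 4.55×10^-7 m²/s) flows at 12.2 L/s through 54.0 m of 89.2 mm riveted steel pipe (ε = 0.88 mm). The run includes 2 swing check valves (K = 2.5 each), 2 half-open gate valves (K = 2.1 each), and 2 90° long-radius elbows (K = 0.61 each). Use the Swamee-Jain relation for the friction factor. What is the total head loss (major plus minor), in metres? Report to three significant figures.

H_L ≈ 6.49 m

V = 4Q/(πD²) = 1.952 m/s; V²/2g = 0.1943 m
Re = 3.83×10^5, ε/D = 0.00987 → f = 0.03799 (Swamee-Jain)
Major: h_f = f(L/D)·V²/2g = 0.03799·605.4·0.1943 = 4.467 m
Minor: ΣK = 10.4; h_m = ΣK·V²/2g = 2.024 m
Total H_L = 4.467 + 2.024 = 6.492 m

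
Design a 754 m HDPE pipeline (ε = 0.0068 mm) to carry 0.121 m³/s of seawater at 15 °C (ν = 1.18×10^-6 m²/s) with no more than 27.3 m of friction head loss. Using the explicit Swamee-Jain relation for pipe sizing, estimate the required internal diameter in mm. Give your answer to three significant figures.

D ≈ 216 mm

Swamee-Jain (Type III): D = 0.66·[ε^1.25·(LQ²/(gh_f))^4.75 + ν·Q^9.4·(L/(gh_f))^5.2]^0.04
LQ²/(gh_f) = 0.04122; L/(gh_f) = 2.815
Term 1 = ε^1.25·(…)^4.75 = 9.17×10^-14; Term 2 = ν·Q^9.4·(…)^5.2 = 6.13×10^-13
D = 0.66·(9.17×10^-14 + 6.13×10^-13)^0.04 = 0.2155 m = 216 mm
Check: V = 3.32 m/s, Re = 6.06×10^5, f = 0.01320, h_f = 25.9 m ≈ 27.3 m ✓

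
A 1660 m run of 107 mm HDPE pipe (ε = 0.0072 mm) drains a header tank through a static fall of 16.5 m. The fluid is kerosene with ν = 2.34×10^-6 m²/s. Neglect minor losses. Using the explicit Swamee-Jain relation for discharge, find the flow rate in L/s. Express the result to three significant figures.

Swamee-Jain (Type II): Q = -0.965·√(gD⁵h_f/L)·ln[ε/(3.7D) + √(3.17ν²L/(gD³h_f))]
√(gD⁵h_f/L) = √(9.81·0.107⁵·16.5/1660) = 0.001169
ε/(3.7D) = 1.82×10^-5; √(3.17ν²L/(gD³h_f)) = 3.81×10^-4
Q = -0.965·0.001169·ln(3.994×10^-4) = 0.008831 m³/s
Check: V = 0.982 m/s, Re = 4.49×10^4, f = 0.02153, h_f = 16.4 m ≈ 16.5 m ✓

Q ≈ 8.83 L/s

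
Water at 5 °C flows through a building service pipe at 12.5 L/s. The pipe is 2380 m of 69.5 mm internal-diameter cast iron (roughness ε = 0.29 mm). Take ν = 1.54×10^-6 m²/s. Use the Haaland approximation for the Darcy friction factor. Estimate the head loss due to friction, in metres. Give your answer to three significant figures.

h_f ≈ 559 m

V = 4Q/(πD²) = 4·0.0125/(π·0.0695²) = 3.295 m/s
Re = VD/ν = 3.295·0.0695/1.54×10^-6 = 1.49×10^5 → turbulent
ε/D = 0.29/69.5 = 0.00417
Haaland: f = 0.02948
h_f = f(L/D)V²/(2g) = 0.02948·(2380/0.0695)·3.295²/(2·9.81) = 558.5 m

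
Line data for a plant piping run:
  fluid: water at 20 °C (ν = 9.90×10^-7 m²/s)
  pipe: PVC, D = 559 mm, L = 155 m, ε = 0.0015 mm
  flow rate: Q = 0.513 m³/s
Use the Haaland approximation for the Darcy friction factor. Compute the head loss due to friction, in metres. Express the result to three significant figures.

V = 4Q/(πD²) = 4·0.513/(π·0.559²) = 2.090 m/s
Re = VD/ν = 2.090·0.559/9.90×10^-7 = 1.18×10^6 → turbulent
ε/D = 0.0015/559 = 2.68×10^-6
Haaland: f = 0.01132
h_f = f(L/D)V²/(2g) = 0.01132·(155/0.559)·2.090²/(2·9.81) = 0.6989 m

h_f ≈ 0.699 m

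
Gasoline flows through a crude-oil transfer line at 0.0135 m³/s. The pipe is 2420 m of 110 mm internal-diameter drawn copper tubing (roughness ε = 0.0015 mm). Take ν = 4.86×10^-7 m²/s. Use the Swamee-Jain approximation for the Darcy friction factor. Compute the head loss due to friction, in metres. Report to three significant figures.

V = 4Q/(πD²) = 4·0.0135/(π·0.110²) = 1.421 m/s
Re = VD/ν = 1.421·0.110/4.86×10^-7 = 3.22×10^5 → turbulent
ε/D = 0.0015/110 = 1.36×10^-5
Swamee-Jain: f = 0.01436
h_f = f(L/D)V²/(2g) = 0.01436·(2420/0.110)·1.421²/(2·9.81) = 32.48 m

h_f ≈ 32.5 m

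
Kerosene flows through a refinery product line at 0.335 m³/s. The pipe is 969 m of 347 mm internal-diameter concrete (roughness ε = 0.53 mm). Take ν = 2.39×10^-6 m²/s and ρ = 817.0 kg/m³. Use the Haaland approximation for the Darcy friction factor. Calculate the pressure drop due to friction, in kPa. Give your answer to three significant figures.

Δp ≈ 318 kPa

V = 4Q/(πD²) = 4·0.335/(π·0.347²) = 3.542 m/s
Re = VD/ν = 3.542·0.347/2.39×10^-6 = 5.14×10^5 → turbulent
ε/D = 0.53/347 = 0.00153
Haaland: f = 0.02225
h_f = f(L/D)V²/(2g) = 0.02225·(969/0.347)·3.542²/(2·9.81) = 39.74 m
Δp = ρg·h_f = 817.0·9.81·39.74 = 318.5 kPa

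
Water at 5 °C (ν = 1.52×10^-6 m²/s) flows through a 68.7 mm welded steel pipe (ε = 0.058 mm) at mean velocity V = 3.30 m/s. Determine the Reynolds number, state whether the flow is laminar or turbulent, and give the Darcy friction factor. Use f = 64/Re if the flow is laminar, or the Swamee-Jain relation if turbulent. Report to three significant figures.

Re ≈ 1.49×10^5; turbulent; f ≈ 0.0210

Re = VD/ν = 3.300·0.0687/1.52×10^-6 = 1.49×10^5
Re > 4000 → turbulent; ε/D = 8.44×10^-4
Swamee-Jain: f = 0.02100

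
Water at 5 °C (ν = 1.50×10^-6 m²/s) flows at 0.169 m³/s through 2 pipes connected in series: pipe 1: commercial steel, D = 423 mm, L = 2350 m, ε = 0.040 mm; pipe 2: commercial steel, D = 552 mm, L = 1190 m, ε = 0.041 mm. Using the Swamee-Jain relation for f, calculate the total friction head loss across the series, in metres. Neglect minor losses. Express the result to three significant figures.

Pipe 1: V = 1.203 m/s, Re = 3.39×10^5, ε/D = 9.46×10^-5, f = 0.01513, h_1 = f(L/D)V²/2g = 6.195 m
Pipe 2: V = 0.7062 m/s, Re = 2.60×10^5, ε/D = 7.43×10^-5, f = 0.01552, h_2 = f(L/D)V²/2g = 0.8504 m
Series → Q common, losses add: H = Σh = 7.045 m

H ≈ 7.04 m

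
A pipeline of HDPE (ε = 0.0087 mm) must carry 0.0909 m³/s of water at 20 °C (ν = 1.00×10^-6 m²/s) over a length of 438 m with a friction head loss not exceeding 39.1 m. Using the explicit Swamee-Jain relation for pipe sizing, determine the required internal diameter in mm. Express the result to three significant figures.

D ≈ 160 mm

Swamee-Jain (Type III): D = 0.66·[ε^1.25·(LQ²/(gh_f))^4.75 + ν·Q^9.4·(L/(gh_f))^5.2]^0.04
LQ²/(gh_f) = 0.009435; L/(gh_f) = 1.142
Term 1 = ε^1.25·(…)^4.75 = 1.13×10^-16; Term 2 = ν·Q^9.4·(…)^5.2 = 3.24×10^-16
D = 0.66·(1.13×10^-16 + 3.24×10^-16)^0.04 = 0.1604 m = 160 mm
Check: V = 4.50 m/s, Re = 7.22×10^5, f = 0.01325, h_f = 37.3 m ≈ 39.1 m ✓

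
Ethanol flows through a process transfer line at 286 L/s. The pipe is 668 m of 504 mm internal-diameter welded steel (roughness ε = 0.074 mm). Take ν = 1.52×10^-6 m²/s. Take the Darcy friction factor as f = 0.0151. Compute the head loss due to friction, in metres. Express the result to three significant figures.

h_f ≈ 2.10 m

V = 4Q/(πD²) = 4·0.286/(π·0.504²) = 1.434 m/s
h_f = f(L/D)V²/(2g) = 0.01510·(668/0.504)·1.434²/(2·9.81) = 2.096 m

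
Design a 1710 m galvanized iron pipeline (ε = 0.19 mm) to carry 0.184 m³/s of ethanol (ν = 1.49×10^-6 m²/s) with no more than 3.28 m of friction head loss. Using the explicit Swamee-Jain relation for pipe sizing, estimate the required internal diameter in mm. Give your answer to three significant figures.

D ≈ 488 mm

Swamee-Jain (Type III): D = 0.66·[ε^1.25·(LQ²/(gh_f))^4.75 + ν·Q^9.4·(L/(gh_f))^5.2]^0.04
LQ²/(gh_f) = 1.799; L/(gh_f) = 53.14
Term 1 = ε^1.25·(…)^4.75 = 3.63×10^-4; Term 2 = ν·Q^9.4·(…)^5.2 = 1.72×10^-4
D = 0.66·(3.63×10^-4 + 1.72×10^-4)^0.04 = 0.4883 m = 488 mm
Check: V = 0.983 m/s, Re = 3.22×10^5, f = 0.01756, h_f = 3.03 m ≈ 3.28 m ✓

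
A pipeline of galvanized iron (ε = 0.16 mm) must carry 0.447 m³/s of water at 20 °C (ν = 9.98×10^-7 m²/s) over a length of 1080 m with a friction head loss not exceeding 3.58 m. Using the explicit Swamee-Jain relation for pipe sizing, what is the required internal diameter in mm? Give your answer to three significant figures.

Swamee-Jain (Type III): D = 0.66·[ε^1.25·(LQ²/(gh_f))^4.75 + ν·Q^9.4·(L/(gh_f))^5.2]^0.04
LQ²/(gh_f) = 6.145; L/(gh_f) = 30.75
Term 1 = ε^1.25·(…)^4.75 = 0.100; Term 2 = ν·Q^9.4·(…)^5.2 = 0.0281
D = 0.66·(0.100 + 0.0281)^0.04 = 0.6079 m = 608 mm
Check: V = 1.54 m/s, Re = 9.38×10^5, f = 0.01546, h_f = 3.32 m ≈ 3.58 m ✓

D ≈ 608 mm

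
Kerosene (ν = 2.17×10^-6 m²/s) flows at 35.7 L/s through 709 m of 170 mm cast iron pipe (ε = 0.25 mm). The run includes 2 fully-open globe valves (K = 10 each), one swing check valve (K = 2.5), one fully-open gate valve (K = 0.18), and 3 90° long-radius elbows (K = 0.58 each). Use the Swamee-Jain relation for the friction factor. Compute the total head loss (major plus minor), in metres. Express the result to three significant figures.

V = 4Q/(πD²) = 1.573 m/s; V²/2g = 0.1261 m
Re = 1.23×10^5, ε/D = 0.00147 → f = 0.02350 (Swamee-Jain)
Major: h_f = f(L/D)·V²/2g = 0.02350·4171·0.1261 = 12.36 m
Minor: ΣK = 24.4; h_m = ΣK·V²/2g = 3.079 m
Total H_L = 12.36 + 3.079 = 15.44 m

H_L ≈ 15.4 m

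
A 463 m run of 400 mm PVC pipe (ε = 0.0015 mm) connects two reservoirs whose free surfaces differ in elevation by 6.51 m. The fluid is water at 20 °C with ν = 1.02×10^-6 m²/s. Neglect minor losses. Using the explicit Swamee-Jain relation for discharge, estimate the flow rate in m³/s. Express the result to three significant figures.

Q ≈ 0.392 m³/s

Swamee-Jain (Type II): Q = -0.965·√(gD⁵h_f/L)·ln[ε/(3.7D) + √(3.17ν²L/(gD³h_f))]
√(gD⁵h_f/L) = √(9.81·0.400⁵·6.51/463) = 0.03758
ε/(3.7D) = 1.01×10^-6; √(3.17ν²L/(gD³h_f)) = 1.93×10^-5
Q = -0.965·0.03758·ln(2.034×10^-5) = 0.3918 m³/s
Check: V = 3.12 m/s, Re = 1.22×10^6, f = 0.01133, h_f = 6.50 m ≈ 6.51 m ✓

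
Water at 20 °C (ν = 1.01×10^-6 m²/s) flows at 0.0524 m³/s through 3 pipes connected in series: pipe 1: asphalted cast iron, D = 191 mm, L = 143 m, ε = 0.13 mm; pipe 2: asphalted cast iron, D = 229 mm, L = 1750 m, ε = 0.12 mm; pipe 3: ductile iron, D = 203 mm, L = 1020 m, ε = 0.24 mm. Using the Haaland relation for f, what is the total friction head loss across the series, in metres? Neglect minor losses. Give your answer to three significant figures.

H ≈ 28.2 m

Pipe 1: V = 1.829 m/s, Re = 3.46×10^5, ε/D = 6.81×10^-4, f = 0.01892, h_1 = f(L/D)V²/2g = 2.414 m
Pipe 2: V = 1.272 m/s, Re = 2.88×10^5, ε/D = 5.24×10^-4, f = 0.01826, h_2 = f(L/D)V²/2g = 11.51 m
Pipe 3: V = 1.619 m/s, Re = 3.25×10^5, ε/D = 0.00118, f = 0.02120, h_3 = f(L/D)V²/2g = 14.23 m
Series → Q common, losses add: H = Σh = 28.16 m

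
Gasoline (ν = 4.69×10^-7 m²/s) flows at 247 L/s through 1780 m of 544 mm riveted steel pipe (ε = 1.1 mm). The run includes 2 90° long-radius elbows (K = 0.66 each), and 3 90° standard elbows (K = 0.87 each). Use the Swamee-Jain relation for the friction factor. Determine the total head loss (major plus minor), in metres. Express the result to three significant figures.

V = 4Q/(πD²) = 1.063 m/s; V²/2g = 0.05756 m
Re = 1.23×10^6, ε/D = 0.00202 → f = 0.02370 (Swamee-Jain)
Major: h_f = f(L/D)·V²/2g = 0.02370·3272·0.05756 = 4.464 m
Minor: ΣK = 3.93; h_m = ΣK·V²/2g = 0.2262 m
Total H_L = 4.464 + 0.2262 = 4.690 m

H_L ≈ 4.69 m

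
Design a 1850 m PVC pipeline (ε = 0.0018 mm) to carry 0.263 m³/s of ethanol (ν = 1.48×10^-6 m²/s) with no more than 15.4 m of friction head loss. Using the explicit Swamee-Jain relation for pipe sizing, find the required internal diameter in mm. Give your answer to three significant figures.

Swamee-Jain (Type III): D = 0.66·[ε^1.25·(LQ²/(gh_f))^4.75 + ν·Q^9.4·(L/(gh_f))^5.2]^0.04
LQ²/(gh_f) = 0.8470; L/(gh_f) = 12.25
Term 1 = ε^1.25·(…)^4.75 = 3.00×10^-8; Term 2 = ν·Q^9.4·(…)^5.2 = 2.37×10^-6
D = 0.66·(3.00×10^-8 + 2.37×10^-6)^0.04 = 0.3933 m = 393 mm
Check: V = 2.16 m/s, Re = 5.75×10^5, f = 0.01285, h_f = 14.4 m ≈ 15.4 m ✓

D ≈ 393 mm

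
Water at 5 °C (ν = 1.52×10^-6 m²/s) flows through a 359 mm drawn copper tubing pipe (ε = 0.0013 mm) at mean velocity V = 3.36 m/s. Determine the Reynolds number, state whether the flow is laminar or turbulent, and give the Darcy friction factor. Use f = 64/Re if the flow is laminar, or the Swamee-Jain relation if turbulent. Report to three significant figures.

Re = VD/ν = 3.360·0.359/1.52×10^-6 = 7.94×10^5
Re > 4000 → turbulent; ε/D = 3.62×10^-6
Swamee-Jain: f = 0.01215

Re ≈ 7.94×10^5; turbulent; f ≈ 0.0122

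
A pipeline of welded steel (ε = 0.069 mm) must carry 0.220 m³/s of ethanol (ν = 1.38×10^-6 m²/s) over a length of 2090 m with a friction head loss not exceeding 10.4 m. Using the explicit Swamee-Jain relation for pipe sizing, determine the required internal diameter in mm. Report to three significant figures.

D ≈ 420 mm

Swamee-Jain (Type III): D = 0.66·[ε^1.25·(LQ²/(gh_f))^4.75 + ν·Q^9.4·(L/(gh_f))^5.2]^0.04
LQ²/(gh_f) = 0.9915; L/(gh_f) = 20.49
Term 1 = ε^1.25·(…)^4.75 = 6.04×10^-6; Term 2 = ν·Q^9.4·(…)^5.2 = 6.00×10^-6
D = 0.66·(6.04×10^-6 + 6.00×10^-6)^0.04 = 0.4195 m = 420 mm
Check: V = 1.59 m/s, Re = 4.84×10^5, f = 0.01521, h_f = 9.78 m ≈ 10.4 m ✓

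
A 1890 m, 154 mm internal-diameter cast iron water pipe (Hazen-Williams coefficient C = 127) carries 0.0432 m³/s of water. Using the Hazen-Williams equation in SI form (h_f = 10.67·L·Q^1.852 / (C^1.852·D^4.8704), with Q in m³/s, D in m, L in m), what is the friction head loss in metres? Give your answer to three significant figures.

h_f = 10.67·1890·0.0432^1.852 / (127^1.852·0.154^4.8704) = 68.93 m

h_f ≈ 68.9 m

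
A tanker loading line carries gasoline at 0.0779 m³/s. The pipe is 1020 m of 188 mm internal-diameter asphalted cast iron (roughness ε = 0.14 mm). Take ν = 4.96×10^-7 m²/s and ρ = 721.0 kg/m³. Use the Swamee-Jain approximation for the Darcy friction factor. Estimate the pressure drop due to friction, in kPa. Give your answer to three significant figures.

Δp ≈ 289 kPa

V = 4Q/(πD²) = 4·0.0779/(π·0.188²) = 2.806 m/s
Re = VD/ν = 2.806·0.188/4.96×10^-7 = 1.06×10^6 → turbulent
ε/D = 0.14/188 = 7.45×10^-4
Swamee-Jain: f = 0.01875
h_f = f(L/D)V²/(2g) = 0.01875·(1020/0.188)·2.806²/(2·9.81) = 40.82 m
Δp = ρg·h_f = 721.0·9.81·40.82 = 288.7 kPa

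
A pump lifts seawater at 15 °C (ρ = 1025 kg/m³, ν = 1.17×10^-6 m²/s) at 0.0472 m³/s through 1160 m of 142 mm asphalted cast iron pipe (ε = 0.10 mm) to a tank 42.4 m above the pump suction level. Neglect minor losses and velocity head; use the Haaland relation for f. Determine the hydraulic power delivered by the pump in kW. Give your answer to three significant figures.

P_hyd ≈ 53.5 kW

V = 4Q/(πD²) = 2.980 m/s; Re = 3.62×10^5; ε/D = 7.04×10^-4; f = 0.01900
h_f = f(L/D)V²/2g = 70.27 m
Total head H = z + h_f = 42.4 + 70.27 = 112.7 m
P_hyd = ρgQH = 1025·9.81·0.0472·112.7 = 53.48 kW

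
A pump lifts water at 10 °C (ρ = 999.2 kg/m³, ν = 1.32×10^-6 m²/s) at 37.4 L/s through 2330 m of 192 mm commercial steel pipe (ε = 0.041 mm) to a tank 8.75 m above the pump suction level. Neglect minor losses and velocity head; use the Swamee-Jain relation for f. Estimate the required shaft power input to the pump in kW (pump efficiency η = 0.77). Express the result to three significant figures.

V = 4Q/(πD²) = 1.292 m/s; Re = 1.88×10^5; ε/D = 2.14×10^-4; f = 0.01737
h_f = f(L/D)V²/2g = 17.92 m
Total head H = z + h_f = 8.75 + 17.92 = 26.67 m
P_hyd = ρgQH = 999.2·9.81·0.0374·26.67 = 9.778 kW
P_shaft = P_hyd/η = 9.778/0.77 = 12.70 kW

P_shaft ≈ 12.7 kW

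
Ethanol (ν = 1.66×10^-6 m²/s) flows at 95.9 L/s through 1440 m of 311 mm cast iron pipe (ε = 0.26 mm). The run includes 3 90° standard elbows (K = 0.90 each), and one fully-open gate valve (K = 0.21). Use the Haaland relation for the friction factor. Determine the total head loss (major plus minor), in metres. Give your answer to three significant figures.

H_L ≈ 7.77 m

V = 4Q/(πD²) = 1.262 m/s; V²/2g = 0.08123 m
Re = 2.37×10^5, ε/D = 8.36×10^-4 → f = 0.02004 (Haaland)
Major: h_f = f(L/D)·V²/2g = 0.02004·4630·0.08123 = 7.536 m
Minor: ΣK = 2.91; h_m = ΣK·V²/2g = 0.2364 m
Total H_L = 7.536 + 0.2364 = 7.772 m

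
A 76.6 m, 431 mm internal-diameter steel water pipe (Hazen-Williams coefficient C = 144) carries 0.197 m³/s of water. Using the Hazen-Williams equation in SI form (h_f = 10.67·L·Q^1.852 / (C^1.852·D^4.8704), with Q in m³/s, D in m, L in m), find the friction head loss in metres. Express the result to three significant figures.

h_f = 10.67·76.6·0.197^1.852 / (144^1.852·0.431^4.8704) = 0.2447 m

h_f ≈ 0.245 m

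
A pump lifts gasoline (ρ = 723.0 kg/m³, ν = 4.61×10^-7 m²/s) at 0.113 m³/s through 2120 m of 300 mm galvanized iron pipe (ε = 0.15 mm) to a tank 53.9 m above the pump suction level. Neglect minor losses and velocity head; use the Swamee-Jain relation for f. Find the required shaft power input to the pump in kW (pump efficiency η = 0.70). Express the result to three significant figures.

P_shaft ≈ 79.9 kW

V = 4Q/(πD²) = 1.599 m/s; Re = 1.04×10^6; ε/D = 5.00×10^-4; f = 0.01728
h_f = f(L/D)V²/2g = 15.91 m
Total head H = z + h_f = 53.9 + 15.91 = 69.81 m
P_hyd = ρgQH = 723.0·9.81·0.113·69.81 = 55.95 kW
P_shaft = P_hyd/η = 55.95/0.70 = 79.92 kW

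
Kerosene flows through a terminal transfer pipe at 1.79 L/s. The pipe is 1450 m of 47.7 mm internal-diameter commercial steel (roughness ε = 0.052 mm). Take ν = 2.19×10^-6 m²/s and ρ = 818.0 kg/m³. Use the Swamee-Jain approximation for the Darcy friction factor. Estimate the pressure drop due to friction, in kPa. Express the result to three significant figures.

Δp ≈ 347 kPa

V = 4Q/(πD²) = 4·0.00179/(π·0.0477²) = 1.002 m/s
Re = VD/ν = 1.002·0.0477/2.19×10^-6 = 2.18×10^4 → turbulent
ε/D = 0.052/47.7 = 0.00109
Swamee-Jain: f = 0.02785
h_f = f(L/D)V²/(2g) = 0.02785·(1450/0.0477)·1.002²/(2·9.81) = 43.30 m
Δp = ρg·h_f = 818.0·9.81·43.30 = 347.4 kPa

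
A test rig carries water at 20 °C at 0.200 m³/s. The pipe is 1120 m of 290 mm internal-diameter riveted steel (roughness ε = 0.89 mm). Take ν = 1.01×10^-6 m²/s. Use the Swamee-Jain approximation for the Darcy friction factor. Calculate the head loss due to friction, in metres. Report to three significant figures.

V = 4Q/(πD²) = 4·0.200/(π·0.290²) = 3.028 m/s
Re = VD/ν = 3.028·0.290/1.01×10^-6 = 8.69×10^5 → turbulent
ε/D = 0.89/290 = 0.00307
Swamee-Jain: f = 0.02656
h_f = f(L/D)V²/(2g) = 0.02656·(1120/0.290)·3.028²/(2·9.81) = 47.94 m

h_f ≈ 47.9 m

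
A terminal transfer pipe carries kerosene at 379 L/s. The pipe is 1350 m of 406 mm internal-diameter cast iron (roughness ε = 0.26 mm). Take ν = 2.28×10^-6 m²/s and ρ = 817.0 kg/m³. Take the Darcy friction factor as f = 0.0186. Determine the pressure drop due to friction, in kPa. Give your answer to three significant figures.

Δp ≈ 217 kPa

V = 4Q/(πD²) = 4·0.379/(π·0.406²) = 2.928 m/s
h_f = f(L/D)V²/(2g) = 0.01860·(1350/0.406)·2.928²/(2·9.81) = 27.02 m
Δp = ρg·h_f = 817.0·9.81·27.02 = 216.5 kPa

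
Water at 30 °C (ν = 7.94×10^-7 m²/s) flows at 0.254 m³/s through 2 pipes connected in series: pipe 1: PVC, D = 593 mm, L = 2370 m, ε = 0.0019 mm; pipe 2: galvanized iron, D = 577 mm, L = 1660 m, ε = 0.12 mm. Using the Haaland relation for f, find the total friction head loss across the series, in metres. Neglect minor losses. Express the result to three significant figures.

H ≈ 4.21 m

Pipe 1: V = 0.9197 m/s, Re = 6.87×10^5, ε/D = 3.20×10^-6, f = 0.01240, h_1 = f(L/D)V²/2g = 2.136 m
Pipe 2: V = 0.9714 m/s, Re = 7.06×10^5, ε/D = 2.08×10^-4, f = 0.01498, h_2 = f(L/D)V²/2g = 2.073 m
Series → Q common, losses add: H = Σh = 4.209 m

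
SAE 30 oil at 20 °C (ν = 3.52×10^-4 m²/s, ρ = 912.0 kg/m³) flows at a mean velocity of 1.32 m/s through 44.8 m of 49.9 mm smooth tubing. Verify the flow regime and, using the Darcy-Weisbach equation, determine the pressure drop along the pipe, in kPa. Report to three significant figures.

Δp ≈ 244 kPa

Re = VD/ν = 1.32·0.04990/3.52×10^-4 = 187 → laminar (Re < 2300)
f = 64/Re = 0.3420
h_f = f(L/D)V²/(2g) = 0.3420·(44.8/0.04990)·1.32²/(2·9.81) = 27.27 m
Δp = ρg·h_f = 912.0·9.81·27.27 = 244.0 kPa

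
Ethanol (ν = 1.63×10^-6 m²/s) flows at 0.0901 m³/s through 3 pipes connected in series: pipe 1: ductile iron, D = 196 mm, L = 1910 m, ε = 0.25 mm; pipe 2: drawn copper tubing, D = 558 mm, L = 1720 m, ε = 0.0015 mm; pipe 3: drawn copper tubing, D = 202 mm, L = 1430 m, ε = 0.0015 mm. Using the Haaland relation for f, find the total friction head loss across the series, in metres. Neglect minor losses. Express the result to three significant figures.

H ≈ 136 m

Pipe 1: V = 2.986 m/s, Re = 3.59×10^5, ε/D = 0.00128, f = 0.02150, h_1 = f(L/D)V²/2g = 95.23 m
Pipe 2: V = 0.3684 m/s, Re = 1.26×10^5, ε/D = 2.69×10^-6, f = 0.01700, h_2 = f(L/D)V²/2g = 0.3626 m
Pipe 3: V = 2.811 m/s, Re = 3.48×10^5, ε/D = 7.43×10^-6, f = 0.01401, h_3 = f(L/D)V²/2g = 39.97 m
Series → Q common, losses add: H = Σh = 135.6 m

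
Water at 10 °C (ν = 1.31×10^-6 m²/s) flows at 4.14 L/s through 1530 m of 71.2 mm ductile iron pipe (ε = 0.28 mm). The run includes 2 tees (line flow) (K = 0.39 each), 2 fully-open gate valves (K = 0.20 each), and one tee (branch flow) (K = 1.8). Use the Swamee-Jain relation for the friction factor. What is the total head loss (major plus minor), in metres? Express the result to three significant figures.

V = 4Q/(πD²) = 1.040 m/s; V²/2g = 0.05511 m
Re = 5.65×10^4, ε/D = 0.00393 → f = 0.03047 (Swamee-Jain)
Major: h_f = f(L/D)·V²/2g = 0.03047·21489·0.05511 = 36.08 m
Minor: ΣK = 2.98; h_m = ΣK·V²/2g = 0.1642 m
Total H_L = 36.08 + 0.1642 = 36.24 m

H_L ≈ 36.2 m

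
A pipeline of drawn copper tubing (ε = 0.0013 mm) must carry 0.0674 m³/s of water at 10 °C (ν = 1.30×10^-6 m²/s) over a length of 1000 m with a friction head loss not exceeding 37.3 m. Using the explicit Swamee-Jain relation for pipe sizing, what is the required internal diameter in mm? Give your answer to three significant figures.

D ≈ 172 mm

Swamee-Jain (Type III): D = 0.66·[ε^1.25·(LQ²/(gh_f))^4.75 + ν·Q^9.4·(L/(gh_f))^5.2]^0.04
LQ²/(gh_f) = 0.01241; L/(gh_f) = 2.733
Term 1 = ε^1.25·(…)^4.75 = 3.88×10^-17; Term 2 = ν·Q^9.4·(…)^5.2 = 2.36×10^-15
D = 0.66·(3.88×10^-17 + 2.36×10^-15)^0.04 = 0.1717 m = 172 mm
Check: V = 2.91 m/s, Re = 3.84×10^5, f = 0.01383, h_f = 34.8 m ≈ 37.3 m ✓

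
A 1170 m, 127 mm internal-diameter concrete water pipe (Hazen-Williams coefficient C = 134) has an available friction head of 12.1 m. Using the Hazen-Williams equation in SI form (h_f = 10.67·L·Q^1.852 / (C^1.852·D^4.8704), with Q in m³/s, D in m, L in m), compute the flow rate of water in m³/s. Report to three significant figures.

Rearranging: Q = [h_f·C^1.852·D^4.8704 / (10.67·L)]^(1/1.852)
Q = [12.1·134^1.852·0.127^4.8704 / (10.67·1170)]^0.540 = 0.01390 m³/s

Q ≈ 0.0139 m³/s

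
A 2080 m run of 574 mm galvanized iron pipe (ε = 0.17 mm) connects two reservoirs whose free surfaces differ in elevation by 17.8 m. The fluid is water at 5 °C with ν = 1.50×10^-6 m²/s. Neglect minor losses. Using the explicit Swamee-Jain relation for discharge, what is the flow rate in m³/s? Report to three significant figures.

Q ≈ 0.642 m³/s

Swamee-Jain (Type II): Q = -0.965·√(gD⁵h_f/L)·ln[ε/(3.7D) + √(3.17ν²L/(gD³h_f))]
√(gD⁵h_f/L) = √(9.81·0.574⁵·17.8/2080) = 0.07233
ε/(3.7D) = 8.00×10^-5; √(3.17ν²L/(gD³h_f)) = 2.12×10^-5
Q = -0.965·0.07233·ln(1.012×10^-4) = 0.6420 m³/s
Check: V = 2.48 m/s, Re = 9.49×10^5, f = 0.01576, h_f = 17.9 m ≈ 17.8 m ✓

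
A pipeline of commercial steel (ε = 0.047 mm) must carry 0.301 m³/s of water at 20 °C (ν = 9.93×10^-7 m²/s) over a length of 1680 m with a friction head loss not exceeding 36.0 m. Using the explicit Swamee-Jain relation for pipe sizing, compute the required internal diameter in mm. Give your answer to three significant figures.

Swamee-Jain (Type III): D = 0.66·[ε^1.25·(LQ²/(gh_f))^4.75 + ν·Q^9.4·(L/(gh_f))^5.2]^0.04
LQ²/(gh_f) = 0.4310; L/(gh_f) = 4.757
Term 1 = ε^1.25·(…)^4.75 = 7.14×10^-8; Term 2 = ν·Q^9.4·(…)^5.2 = 4.15×10^-8
D = 0.66·(7.14×10^-8 + 4.15×10^-8)^0.04 = 0.3481 m = 348 mm
Check: V = 3.16 m/s, Re = 1.11×10^6, f = 0.01389, h_f = 34.2 m ≈ 36.0 m ✓

D ≈ 348 mm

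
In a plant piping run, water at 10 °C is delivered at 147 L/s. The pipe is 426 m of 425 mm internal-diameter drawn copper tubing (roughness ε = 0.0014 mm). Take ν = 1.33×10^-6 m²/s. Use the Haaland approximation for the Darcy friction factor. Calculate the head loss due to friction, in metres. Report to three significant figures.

h_f ≈ 0.774 m

V = 4Q/(πD²) = 4·0.147/(π·0.425²) = 1.036 m/s
Re = VD/ν = 1.036·0.425/1.33×10^-6 = 3.31×10^5 → turbulent
ε/D = 0.0014/425 = 3.29×10^-6
Haaland: f = 0.01411
h_f = f(L/D)V²/(2g) = 0.01411·(426/0.425)·1.036²/(2·9.81) = 0.7740 m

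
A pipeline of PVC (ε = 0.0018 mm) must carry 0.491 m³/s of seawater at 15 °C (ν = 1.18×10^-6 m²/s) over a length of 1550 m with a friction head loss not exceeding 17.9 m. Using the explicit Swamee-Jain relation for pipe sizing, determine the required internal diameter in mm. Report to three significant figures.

D ≈ 461 mm

Swamee-Jain (Type III): D = 0.66·[ε^1.25·(LQ²/(gh_f))^4.75 + ν·Q^9.4·(L/(gh_f))^5.2]^0.04
LQ²/(gh_f) = 2.128; L/(gh_f) = 8.827
Term 1 = ε^1.25·(…)^4.75 = 2.38×10^-6; Term 2 = ν·Q^9.4·(…)^5.2 = 1.22×10^-4
D = 0.66·(2.38×10^-6 + 1.22×10^-4)^0.04 = 0.4606 m = 461 mm
Check: V = 2.95 m/s, Re = 1.15×10^6, f = 0.01145, h_f = 17.0 m ≈ 17.9 m ✓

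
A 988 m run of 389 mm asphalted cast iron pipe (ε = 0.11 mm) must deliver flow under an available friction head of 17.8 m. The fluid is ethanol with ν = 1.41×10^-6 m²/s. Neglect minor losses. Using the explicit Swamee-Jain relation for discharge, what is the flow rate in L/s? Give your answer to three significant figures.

Q ≈ 352 L/s

Swamee-Jain (Type II): Q = -0.965·√(gD⁵h_f/L)·ln[ε/(3.7D) + √(3.17ν²L/(gD³h_f))]
√(gD⁵h_f/L) = √(9.81·0.389⁵·17.8/988) = 0.03968
ε/(3.7D) = 7.64×10^-5; √(3.17ν²L/(gD³h_f)) = 2.46×10^-5
Q = -0.965·0.03968·ln(1.010×10^-4) = 0.3523 m³/s
Check: V = 2.96 m/s, Re = 8.18×10^5, f = 0.01575, h_f = 17.9 m ≈ 17.8 m ✓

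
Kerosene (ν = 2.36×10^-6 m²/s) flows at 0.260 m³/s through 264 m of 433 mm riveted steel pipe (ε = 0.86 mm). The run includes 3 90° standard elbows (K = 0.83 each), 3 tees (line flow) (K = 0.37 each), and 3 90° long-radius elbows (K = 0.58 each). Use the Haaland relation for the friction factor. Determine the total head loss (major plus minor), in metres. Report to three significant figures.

V = 4Q/(πD²) = 1.766 m/s; V²/2g = 0.1589 m
Re = 3.24×10^5, ε/D = 0.00199 → f = 0.02392 (Haaland)
Major: h_f = f(L/D)·V²/2g = 0.02392·609.7·0.1589 = 2.317 m
Minor: ΣK = 5.34; h_m = ΣK·V²/2g = 0.8485 m
Total H_L = 2.317 + 0.8485 = 3.166 m

H_L ≈ 3.17 m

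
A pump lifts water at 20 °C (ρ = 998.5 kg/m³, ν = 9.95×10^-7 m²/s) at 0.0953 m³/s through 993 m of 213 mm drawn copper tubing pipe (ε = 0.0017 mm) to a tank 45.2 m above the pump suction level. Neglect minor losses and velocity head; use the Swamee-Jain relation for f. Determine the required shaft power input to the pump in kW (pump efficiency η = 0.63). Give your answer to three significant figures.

P_shaft ≈ 99.5 kW

V = 4Q/(πD²) = 2.675 m/s; Re = 5.73×10^5; ε/D = 7.98×10^-6; f = 0.01292
h_f = f(L/D)V²/2g = 21.96 m
Total head H = z + h_f = 45.2 + 21.96 = 67.16 m
P_hyd = ρgQH = 998.5·9.81·0.0953·67.16 = 62.69 kW
P_shaft = P_hyd/η = 62.69/0.63 = 99.51 kW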